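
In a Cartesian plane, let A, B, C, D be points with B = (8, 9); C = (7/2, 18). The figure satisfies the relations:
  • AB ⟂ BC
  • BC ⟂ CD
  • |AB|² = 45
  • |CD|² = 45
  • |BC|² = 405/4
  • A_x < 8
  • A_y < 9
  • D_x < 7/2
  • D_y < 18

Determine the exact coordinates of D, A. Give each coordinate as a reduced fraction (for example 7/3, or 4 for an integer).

D = (-5/2, 15)
A = (2, 6)

1. D_x = -5/2  [[BC ⟂ CD ⇒ -9/2x+9y-585/4=0] ∩ [|D−(7/2, 18)|²=45]]
2. D_y = 15  [[BC ⟂ CD ⇒ -9/2x+9y-585/4=0] ∩ [|D−(7/2, 18)|²=45]]
   so D = (-5/2, 15)
3. A_x = 2  [[AB ⟂ BC ⇒ 9/2x-9y+45=0] ∩ [|A−(8, 9)|²=45]]
4. A_y = 6  [[AB ⟂ BC ⇒ 9/2x-9y+45=0] ∩ [|A−(8, 9)|²=45]]
   so A = (2, 6)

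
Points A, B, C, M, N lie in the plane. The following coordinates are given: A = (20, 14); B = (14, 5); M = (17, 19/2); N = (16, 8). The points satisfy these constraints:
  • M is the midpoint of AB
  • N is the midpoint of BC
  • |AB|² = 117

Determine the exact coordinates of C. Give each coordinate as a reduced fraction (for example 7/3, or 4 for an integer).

1. C_x = 18  [C = 2·N−B = 2·(16, 8)−(14, 5)]
2. C_y = 11  [C = 2·N−B = 2·(16, 8)−(14, 5)]
   so C = (18, 11)

C = (18, 11)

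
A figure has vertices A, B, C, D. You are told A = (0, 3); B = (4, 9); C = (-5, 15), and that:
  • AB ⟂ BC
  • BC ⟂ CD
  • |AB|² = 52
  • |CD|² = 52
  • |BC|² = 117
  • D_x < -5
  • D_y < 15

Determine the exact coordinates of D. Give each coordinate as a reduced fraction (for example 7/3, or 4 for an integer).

D = (-9, 9)

1. D_x = -9  [[BC ⟂ CD ⇒ -9x+6y-135=0] ∩ [|D−(-5, 15)|²=52]]
2. D_y = 9  [[BC ⟂ CD ⇒ -9x+6y-135=0] ∩ [|D−(-5, 15)|²=52]]
   so D = (-9, 9)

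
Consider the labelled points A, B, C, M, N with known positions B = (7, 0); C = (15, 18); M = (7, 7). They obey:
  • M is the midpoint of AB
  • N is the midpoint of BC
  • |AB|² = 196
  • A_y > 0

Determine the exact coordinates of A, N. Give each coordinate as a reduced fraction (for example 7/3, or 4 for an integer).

A = (7, 14)
N = (11, 9)

1. A_x = 7  [A = 2·M−B = 2·(7, 7)−(7, 0)]
2. A_y = 14  [A = 2·M−B = 2·(7, 7)−(7, 0)]
   so A = (7, 14)
3. N_x = 11  [2·N = B+C = (7, 0)+(15, 18)]
4. N_y = 9  [2·N = B+C = (7, 0)+(15, 18)]
   so N = (11, 9)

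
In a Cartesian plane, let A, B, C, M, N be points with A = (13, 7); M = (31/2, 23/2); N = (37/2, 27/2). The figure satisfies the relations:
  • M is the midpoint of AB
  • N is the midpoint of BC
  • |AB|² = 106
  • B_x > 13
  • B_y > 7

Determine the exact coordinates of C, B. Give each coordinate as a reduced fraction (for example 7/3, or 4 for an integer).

1. B_x = 18  [B = 2·M−A = 2·(31/2, 23/2)−(13, 7)]
2. B_y = 16  [B = 2·M−A = 2·(31/2, 23/2)−(13, 7)]
   so B = (18, 16)
3. C_x = 19  [C = 2·N−B = 2·(37/2, 27/2)−(18, 16)]
4. C_y = 11  [C = 2·N−B = 2·(37/2, 27/2)−(18, 16)]
   so C = (19, 11)

C = (19, 11)
B = (18, 16)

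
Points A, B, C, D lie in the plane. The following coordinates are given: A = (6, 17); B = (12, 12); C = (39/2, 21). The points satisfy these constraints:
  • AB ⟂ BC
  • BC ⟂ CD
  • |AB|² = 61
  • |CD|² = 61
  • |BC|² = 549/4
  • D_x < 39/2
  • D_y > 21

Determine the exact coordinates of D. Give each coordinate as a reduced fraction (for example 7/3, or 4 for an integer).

1. D_x = 27/2  [[BC ⟂ CD ⇒ 15/2x+9y-1341/4=0] ∩ [|D−(39/2, 21)|²=61]]
2. D_y = 26  [[BC ⟂ CD ⇒ 15/2x+9y-1341/4=0] ∩ [|D−(39/2, 21)|²=61]]
   so D = (27/2, 26)

D = (27/2, 26)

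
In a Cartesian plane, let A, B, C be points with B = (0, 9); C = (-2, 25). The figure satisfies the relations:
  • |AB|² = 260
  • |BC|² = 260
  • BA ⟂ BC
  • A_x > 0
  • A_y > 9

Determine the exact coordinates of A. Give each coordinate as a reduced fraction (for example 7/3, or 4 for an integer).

1. A_x = 16  [[BA ⟂ BC ⇒ -2x+16y-144=0] ∩ [|A−(0, 9)|²=260]]
2. A_y = 11  [[BA ⟂ BC ⇒ -2x+16y-144=0] ∩ [|A−(0, 9)|²=260]]
   so A = (16, 11)

A = (16, 11)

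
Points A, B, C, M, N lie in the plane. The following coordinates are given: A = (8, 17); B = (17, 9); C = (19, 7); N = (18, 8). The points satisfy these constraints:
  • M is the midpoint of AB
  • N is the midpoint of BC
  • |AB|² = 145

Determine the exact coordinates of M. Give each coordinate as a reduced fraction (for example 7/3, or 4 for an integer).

1. M_x = 25/2  [2·M = A+B = (8, 17)+(17, 9)]
2. M_y = 13  [2·M = A+B = (8, 17)+(17, 9)]
   so M = (25/2, 13)

M = (25/2, 13)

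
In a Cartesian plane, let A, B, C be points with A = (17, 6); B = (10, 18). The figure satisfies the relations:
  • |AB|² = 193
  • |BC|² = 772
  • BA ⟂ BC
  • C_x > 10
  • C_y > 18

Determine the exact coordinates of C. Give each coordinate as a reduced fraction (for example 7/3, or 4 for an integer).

1. C_x = 34  [[BA ⟂ BC ⇒ 7x-12y+146=0] ∩ [|C−(10, 18)|²=772]]
2. C_y = 32  [[BA ⟂ BC ⇒ 7x-12y+146=0] ∩ [|C−(10, 18)|²=772]]
   so C = (34, 32)

C = (34, 32)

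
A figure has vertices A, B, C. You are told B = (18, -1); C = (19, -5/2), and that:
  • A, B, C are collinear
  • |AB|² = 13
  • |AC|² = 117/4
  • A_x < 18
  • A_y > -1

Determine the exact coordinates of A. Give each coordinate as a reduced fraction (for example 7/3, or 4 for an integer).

1. A_x = 16  [[A, B, C are collinear ⇒ 3/2x+1y-26=0] ∩ [|A−(18, -1)|²=13]]
2. A_y = 2  [[A, B, C are collinear ⇒ 3/2x+1y-26=0] ∩ [|A−(18, -1)|²=13]]
   so A = (16, 2)

A = (16, 2)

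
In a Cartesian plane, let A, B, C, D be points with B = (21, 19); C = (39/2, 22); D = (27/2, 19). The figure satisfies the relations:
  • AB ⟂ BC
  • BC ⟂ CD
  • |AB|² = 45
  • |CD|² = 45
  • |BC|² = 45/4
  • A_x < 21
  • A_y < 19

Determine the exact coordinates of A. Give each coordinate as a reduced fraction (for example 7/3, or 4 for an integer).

A = (15, 16)

1. A_x = 15  [[AB ⟂ BC ⇒ 3/2x-3y+51/2=0] ∩ [|A−(21, 19)|²=45]]
2. A_y = 16  [[AB ⟂ BC ⇒ 3/2x-3y+51/2=0] ∩ [|A−(21, 19)|²=45]]
   so A = (15, 16)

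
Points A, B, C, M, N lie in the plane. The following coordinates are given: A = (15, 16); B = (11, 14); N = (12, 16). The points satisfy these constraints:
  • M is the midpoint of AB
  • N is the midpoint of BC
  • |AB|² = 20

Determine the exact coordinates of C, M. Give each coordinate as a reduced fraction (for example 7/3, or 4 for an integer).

1. M_x = 13  [2·M = A+B = (15, 16)+(11, 14)]
2. M_y = 15  [2·M = A+B = (15, 16)+(11, 14)]
   so M = (13, 15)
3. C_x = 13  [C = 2·N−B = 2·(12, 16)−(11, 14)]
4. C_y = 18  [C = 2·N−B = 2·(12, 16)−(11, 14)]
   so C = (13, 18)

C = (13, 18)
M = (13, 15)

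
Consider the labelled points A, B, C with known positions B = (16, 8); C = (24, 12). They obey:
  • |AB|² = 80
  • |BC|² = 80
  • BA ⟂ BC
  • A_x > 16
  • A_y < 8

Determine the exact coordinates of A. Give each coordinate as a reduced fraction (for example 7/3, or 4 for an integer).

A = (20, 0)

1. A_x = 20  [[BA ⟂ BC ⇒ 8x+4y-160=0] ∩ [|A−(16, 8)|²=80]]
2. A_y = 0  [[BA ⟂ BC ⇒ 8x+4y-160=0] ∩ [|A−(16, 8)|²=80]]
   so A = (20, 0)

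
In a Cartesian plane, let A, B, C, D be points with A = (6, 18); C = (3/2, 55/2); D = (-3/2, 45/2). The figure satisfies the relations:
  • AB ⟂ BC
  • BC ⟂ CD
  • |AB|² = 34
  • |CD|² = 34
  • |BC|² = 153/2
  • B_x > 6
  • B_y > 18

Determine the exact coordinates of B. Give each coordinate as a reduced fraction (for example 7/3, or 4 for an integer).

B = (9, 23)

1. B_x = 9  [[BC ⟂ CD ⇒ 3x+5y-142=0] ∩ [|B−(6, 18)|²=34]]
2. B_y = 23  [[BC ⟂ CD ⇒ 3x+5y-142=0] ∩ [|B−(6, 18)|²=34]]
   so B = (9, 23)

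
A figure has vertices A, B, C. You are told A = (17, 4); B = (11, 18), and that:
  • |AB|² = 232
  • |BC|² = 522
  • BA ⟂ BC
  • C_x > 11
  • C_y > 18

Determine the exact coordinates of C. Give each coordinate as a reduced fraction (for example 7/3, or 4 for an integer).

C = (32, 27)

1. C_x = 32  [[BA ⟂ BC ⇒ 6x-14y+186=0] ∩ [|C−(11, 18)|²=522]]
2. C_y = 27  [[BA ⟂ BC ⇒ 6x-14y+186=0] ∩ [|C−(11, 18)|²=522]]
   so C = (32, 27)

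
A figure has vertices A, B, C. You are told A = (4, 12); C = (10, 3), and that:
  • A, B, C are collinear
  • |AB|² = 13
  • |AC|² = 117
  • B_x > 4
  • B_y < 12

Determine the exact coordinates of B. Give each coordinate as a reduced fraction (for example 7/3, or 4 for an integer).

1. B_x = 6  [[A, B, C are collinear ⇒ -9x-6y+108=0] ∩ [|B−(4, 12)|²=13]]
2. B_y = 9  [[A, B, C are collinear ⇒ -9x-6y+108=0] ∩ [|B−(4, 12)|²=13]]
   so B = (6, 9)

B = (6, 9)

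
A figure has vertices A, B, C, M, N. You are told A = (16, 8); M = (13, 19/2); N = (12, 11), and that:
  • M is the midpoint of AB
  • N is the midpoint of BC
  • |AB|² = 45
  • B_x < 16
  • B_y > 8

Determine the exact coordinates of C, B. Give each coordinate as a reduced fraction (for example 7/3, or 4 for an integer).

1. B_x = 10  [B = 2·M−A = 2·(13, 19/2)−(16, 8)]
2. B_y = 11  [B = 2·M−A = 2·(13, 19/2)−(16, 8)]
   so B = (10, 11)
3. C_x = 14  [C = 2·N−B = 2·(12, 11)−(10, 11)]
4. C_y = 11  [C = 2·N−B = 2·(12, 11)−(10, 11)]
   so C = (14, 11)

C = (14, 11)
B = (10, 11)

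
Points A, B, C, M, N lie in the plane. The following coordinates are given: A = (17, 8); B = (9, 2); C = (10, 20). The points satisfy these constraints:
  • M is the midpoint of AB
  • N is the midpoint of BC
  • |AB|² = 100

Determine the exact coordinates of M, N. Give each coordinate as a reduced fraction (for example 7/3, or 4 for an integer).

1. M_x = 13  [2·M = A+B = (17, 8)+(9, 2)]
2. M_y = 5  [2·M = A+B = (17, 8)+(9, 2)]
   so M = (13, 5)
3. N_x = 19/2  [2·N = B+C = (9, 2)+(10, 20)]
4. N_y = 11  [2·N = B+C = (9, 2)+(10, 20)]
   so N = (19/2, 11)

M = (13, 5)
N = (19/2, 11)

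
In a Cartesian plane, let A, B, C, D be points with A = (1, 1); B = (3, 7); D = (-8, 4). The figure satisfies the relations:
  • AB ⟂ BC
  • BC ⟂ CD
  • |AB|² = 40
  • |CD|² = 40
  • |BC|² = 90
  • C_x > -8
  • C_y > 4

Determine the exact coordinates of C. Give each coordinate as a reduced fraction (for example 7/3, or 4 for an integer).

C = (-6, 10)

1. C_x = -6  [[AB ⟂ BC ⇒ 2x+6y-48=0] ∩ [|C−(-8, 4)|²=40]]
2. C_y = 10  [[AB ⟂ BC ⇒ 2x+6y-48=0] ∩ [|C−(-8, 4)|²=40]]
   so C = (-6, 10)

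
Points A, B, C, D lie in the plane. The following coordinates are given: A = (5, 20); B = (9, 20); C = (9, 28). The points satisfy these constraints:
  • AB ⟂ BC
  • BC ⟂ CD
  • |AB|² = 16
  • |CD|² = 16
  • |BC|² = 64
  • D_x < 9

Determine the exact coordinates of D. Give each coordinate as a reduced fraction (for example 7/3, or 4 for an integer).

1. D_x = 5  [[BC ⟂ CD ⇒ 8y-224=0] ∩ [|D−(9, 28)|²=16]]
2. D_y = 28  [[BC ⟂ CD ⇒ 8y-224=0] ∩ [|D−(9, 28)|²=16]]
   so D = (5, 28)

D = (5, 28)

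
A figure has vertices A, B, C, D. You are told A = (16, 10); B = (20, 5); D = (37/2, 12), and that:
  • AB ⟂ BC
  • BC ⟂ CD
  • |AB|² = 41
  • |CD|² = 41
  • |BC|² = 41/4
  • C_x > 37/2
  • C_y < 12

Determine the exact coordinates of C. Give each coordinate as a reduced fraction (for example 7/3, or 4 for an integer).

C = (45/2, 7)

1. C_x = 45/2  [[AB ⟂ BC ⇒ 4x-5y-55=0] ∩ [|C−(37/2, 12)|²=41]]
2. C_y = 7  [[AB ⟂ BC ⇒ 4x-5y-55=0] ∩ [|C−(37/2, 12)|²=41]]
   so C = (45/2, 7)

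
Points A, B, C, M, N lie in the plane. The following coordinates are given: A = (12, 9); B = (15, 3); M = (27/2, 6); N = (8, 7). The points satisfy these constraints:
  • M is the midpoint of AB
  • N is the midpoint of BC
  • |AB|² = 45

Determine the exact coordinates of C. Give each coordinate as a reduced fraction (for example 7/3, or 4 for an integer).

C = (1, 11)

1. C_x = 1  [C = 2·N−B = 2·(8, 7)−(15, 3)]
2. C_y = 11  [C = 2·N−B = 2·(8, 7)−(15, 3)]
   so C = (1, 11)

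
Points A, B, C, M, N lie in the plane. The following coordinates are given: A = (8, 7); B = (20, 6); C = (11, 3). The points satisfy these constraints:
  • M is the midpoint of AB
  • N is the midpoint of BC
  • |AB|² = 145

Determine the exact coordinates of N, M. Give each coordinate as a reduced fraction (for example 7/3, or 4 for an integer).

1. M_x = 14  [2·M = A+B = (8, 7)+(20, 6)]
2. M_y = 13/2  [2·M = A+B = (8, 7)+(20, 6)]
   so M = (14, 13/2)
3. N_x = 31/2  [2·N = B+C = (20, 6)+(11, 3)]
4. N_y = 9/2  [2·N = B+C = (20, 6)+(11, 3)]
   so N = (31/2, 9/2)

N = (31/2, 9/2)
M = (14, 13/2)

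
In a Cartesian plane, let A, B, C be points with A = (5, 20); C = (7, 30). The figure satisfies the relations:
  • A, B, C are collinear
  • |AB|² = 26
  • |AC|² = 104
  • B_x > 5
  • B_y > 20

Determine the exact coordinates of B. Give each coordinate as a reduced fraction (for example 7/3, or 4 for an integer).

B = (6, 25)

1. B_x = 6  [[A, B, C are collinear ⇒ 10x-2y-10=0] ∩ [|B−(5, 20)|²=26]]
2. B_y = 25  [[A, B, C are collinear ⇒ 10x-2y-10=0] ∩ [|B−(5, 20)|²=26]]
   so B = (6, 25)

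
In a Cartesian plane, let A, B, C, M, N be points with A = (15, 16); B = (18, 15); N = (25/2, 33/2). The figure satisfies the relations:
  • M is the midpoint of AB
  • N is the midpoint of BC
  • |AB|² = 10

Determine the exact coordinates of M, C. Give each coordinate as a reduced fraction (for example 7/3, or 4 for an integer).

M = (33/2, 31/2)
C = (7, 18)

1. M_x = 33/2  [2·M = A+B = (15, 16)+(18, 15)]
2. M_y = 31/2  [2·M = A+B = (15, 16)+(18, 15)]
   so M = (33/2, 31/2)
3. C_x = 7  [C = 2·N−B = 2·(25/2, 33/2)−(18, 15)]
4. C_y = 18  [C = 2·N−B = 2·(25/2, 33/2)−(18, 15)]
   so C = (7, 18)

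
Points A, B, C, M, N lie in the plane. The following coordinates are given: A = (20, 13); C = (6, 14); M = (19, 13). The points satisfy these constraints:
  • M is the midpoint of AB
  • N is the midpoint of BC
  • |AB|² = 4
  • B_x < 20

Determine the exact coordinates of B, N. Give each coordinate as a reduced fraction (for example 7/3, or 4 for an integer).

1. B_x = 18  [B = 2·M−A = 2·(19, 13)−(20, 13)]
2. B_y = 13  [B = 2·M−A = 2·(19, 13)−(20, 13)]
   so B = (18, 13)
3. N_x = 12  [2·N = B+C = (18, 13)+(6, 14)]
4. N_y = 27/2  [2·N = B+C = (18, 13)+(6, 14)]
   so N = (12, 27/2)

B = (18, 13)
N = (12, 27/2)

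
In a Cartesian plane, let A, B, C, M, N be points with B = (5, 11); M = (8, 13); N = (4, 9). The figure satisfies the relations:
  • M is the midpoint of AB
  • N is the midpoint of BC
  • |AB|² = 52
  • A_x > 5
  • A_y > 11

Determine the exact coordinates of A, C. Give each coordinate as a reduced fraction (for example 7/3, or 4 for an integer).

1. A_x = 11  [A = 2·M−B = 2·(8, 13)−(5, 11)]
2. A_y = 15  [A = 2·M−B = 2·(8, 13)−(5, 11)]
   so A = (11, 15)
3. C_x = 3  [C = 2·N−B = 2·(4, 9)−(5, 11)]
4. C_y = 7  [C = 2·N−B = 2·(4, 9)−(5, 11)]
   so C = (3, 7)

A = (11, 15)
C = (3, 7)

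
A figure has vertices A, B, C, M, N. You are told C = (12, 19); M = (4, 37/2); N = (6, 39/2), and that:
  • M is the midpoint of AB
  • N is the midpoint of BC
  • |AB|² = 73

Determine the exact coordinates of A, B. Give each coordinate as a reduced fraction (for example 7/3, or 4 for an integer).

A = (8, 17)
B = (0, 20)

1. B_x = 0  [B = 2·N−C = 2·(6, 39/2)−(12, 19)]
2. B_y = 20  [B = 2·N−C = 2·(6, 39/2)−(12, 19)]
   so B = (0, 20)
3. A_x = 8  [A = 2·M−B = 2·(4, 37/2)−(0, 20)]
4. A_y = 17  [A = 2·M−B = 2·(4, 37/2)−(0, 20)]
   so A = (8, 17)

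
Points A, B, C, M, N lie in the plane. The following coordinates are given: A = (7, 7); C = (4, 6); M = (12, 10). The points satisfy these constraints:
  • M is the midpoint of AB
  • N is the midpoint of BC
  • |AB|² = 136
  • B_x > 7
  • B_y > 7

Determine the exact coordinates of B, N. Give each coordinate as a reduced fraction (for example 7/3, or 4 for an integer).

1. B_x = 17  [B = 2·M−A = 2·(12, 10)−(7, 7)]
2. B_y = 13  [B = 2·M−A = 2·(12, 10)−(7, 7)]
   so B = (17, 13)
3. N_x = 21/2  [2·N = B+C = (17, 13)+(4, 6)]
4. N_y = 19/2  [2·N = B+C = (17, 13)+(4, 6)]
   so N = (21/2, 19/2)

B = (17, 13)
N = (21/2, 19/2)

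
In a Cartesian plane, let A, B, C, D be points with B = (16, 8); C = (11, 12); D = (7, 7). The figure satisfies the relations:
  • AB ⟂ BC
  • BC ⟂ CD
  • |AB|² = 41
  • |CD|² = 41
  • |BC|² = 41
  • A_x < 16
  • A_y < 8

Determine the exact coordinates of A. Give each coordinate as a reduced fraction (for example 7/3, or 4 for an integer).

A = (12, 3)

1. A_x = 12  [[AB ⟂ BC ⇒ 5x-4y-48=0] ∩ [|A−(16, 8)|²=41]]
2. A_y = 3  [[AB ⟂ BC ⇒ 5x-4y-48=0] ∩ [|A−(16, 8)|²=41]]
   so A = (12, 3)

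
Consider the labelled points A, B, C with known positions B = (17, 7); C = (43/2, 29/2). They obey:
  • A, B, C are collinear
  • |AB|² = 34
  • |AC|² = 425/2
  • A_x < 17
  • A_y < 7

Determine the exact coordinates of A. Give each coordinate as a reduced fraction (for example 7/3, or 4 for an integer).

A = (14, 2)

1. A_x = 14  [[A, B, C are collinear ⇒ -15/2x+9/2y+96=0] ∩ [|A−(17, 7)|²=34]]
2. A_y = 2  [[A, B, C are collinear ⇒ -15/2x+9/2y+96=0] ∩ [|A−(17, 7)|²=34]]
   so A = (14, 2)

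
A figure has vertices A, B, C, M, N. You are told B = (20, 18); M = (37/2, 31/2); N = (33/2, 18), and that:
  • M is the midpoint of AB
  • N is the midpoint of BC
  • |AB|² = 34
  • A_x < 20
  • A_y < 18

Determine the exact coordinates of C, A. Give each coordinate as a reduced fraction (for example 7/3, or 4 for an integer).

1. A_x = 17  [A = 2·M−B = 2·(37/2, 31/2)−(20, 18)]
2. A_y = 13  [A = 2·M−B = 2·(37/2, 31/2)−(20, 18)]
   so A = (17, 13)
3. C_x = 13  [C = 2·N−B = 2·(33/2, 18)−(20, 18)]
4. C_y = 18  [C = 2·N−B = 2·(33/2, 18)−(20, 18)]
   so C = (13, 18)

C = (13, 18)
A = (17, 13)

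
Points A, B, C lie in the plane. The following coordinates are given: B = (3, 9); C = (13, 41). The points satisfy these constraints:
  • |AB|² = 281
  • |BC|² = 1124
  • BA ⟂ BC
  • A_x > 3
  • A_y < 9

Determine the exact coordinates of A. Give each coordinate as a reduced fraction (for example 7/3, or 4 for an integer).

1. A_x = 19  [[BA ⟂ BC ⇒ 10x+32y-318=0] ∩ [|A−(3, 9)|²=281]]
2. A_y = 4  [[BA ⟂ BC ⇒ 10x+32y-318=0] ∩ [|A−(3, 9)|²=281]]
   so A = (19, 4)

A = (19, 4)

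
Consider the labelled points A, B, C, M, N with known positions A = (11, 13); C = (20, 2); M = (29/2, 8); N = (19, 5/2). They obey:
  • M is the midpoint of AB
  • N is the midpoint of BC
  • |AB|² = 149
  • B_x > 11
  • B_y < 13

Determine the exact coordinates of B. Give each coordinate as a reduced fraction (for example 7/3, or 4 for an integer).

1. B_x = 18  [B = 2·M−A = 2·(29/2, 8)−(11, 13)]
2. B_y = 3  [B = 2·M−A = 2·(29/2, 8)−(11, 13)]
   so B = (18, 3)

B = (18, 3)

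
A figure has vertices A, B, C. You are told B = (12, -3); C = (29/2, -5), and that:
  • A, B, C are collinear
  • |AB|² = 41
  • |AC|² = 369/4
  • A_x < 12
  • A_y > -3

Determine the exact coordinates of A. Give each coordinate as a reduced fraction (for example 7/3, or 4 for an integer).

1. A_x = 7  [[A, B, C are collinear ⇒ 2x+5/2y-33/2=0] ∩ [|A−(12, -3)|²=41]]
2. A_y = 1  [[A, B, C are collinear ⇒ 2x+5/2y-33/2=0] ∩ [|A−(12, -3)|²=41]]
   so A = (7, 1)

A = (7, 1)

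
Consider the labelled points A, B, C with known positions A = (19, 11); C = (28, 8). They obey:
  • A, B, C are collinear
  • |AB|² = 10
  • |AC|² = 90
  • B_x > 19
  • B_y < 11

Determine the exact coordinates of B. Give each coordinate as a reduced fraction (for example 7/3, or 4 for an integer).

1. B_x = 22  [[A, B, C are collinear ⇒ -3x-9y+156=0] ∩ [|B−(19, 11)|²=10]]
2. B_y = 10  [[A, B, C are collinear ⇒ -3x-9y+156=0] ∩ [|B−(19, 11)|²=10]]
   so B = (22, 10)

B = (22, 10)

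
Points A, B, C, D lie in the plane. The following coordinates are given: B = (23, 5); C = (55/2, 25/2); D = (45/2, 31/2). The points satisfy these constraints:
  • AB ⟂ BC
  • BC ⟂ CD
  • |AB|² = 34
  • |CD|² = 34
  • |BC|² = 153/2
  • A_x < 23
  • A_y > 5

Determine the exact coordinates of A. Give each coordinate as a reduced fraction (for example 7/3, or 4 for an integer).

1. A_x = 18  [[AB ⟂ BC ⇒ -9/2x-15/2y+141=0] ∩ [|A−(23, 5)|²=34]]
2. A_y = 8  [[AB ⟂ BC ⇒ -9/2x-15/2y+141=0] ∩ [|A−(23, 5)|²=34]]
   so A = (18, 8)

A = (18, 8)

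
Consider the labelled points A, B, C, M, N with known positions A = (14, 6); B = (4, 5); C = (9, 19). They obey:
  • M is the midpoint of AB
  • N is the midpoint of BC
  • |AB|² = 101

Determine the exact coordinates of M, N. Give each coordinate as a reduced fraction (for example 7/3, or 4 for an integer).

M = (9, 11/2)
N = (13/2, 12)

1. M_x = 9  [2·M = A+B = (14, 6)+(4, 5)]
2. M_y = 11/2  [2·M = A+B = (14, 6)+(4, 5)]
   so M = (9, 11/2)
3. N_x = 13/2  [2·N = B+C = (4, 5)+(9, 19)]
4. N_y = 12  [2·N = B+C = (4, 5)+(9, 19)]
   so N = (13/2, 12)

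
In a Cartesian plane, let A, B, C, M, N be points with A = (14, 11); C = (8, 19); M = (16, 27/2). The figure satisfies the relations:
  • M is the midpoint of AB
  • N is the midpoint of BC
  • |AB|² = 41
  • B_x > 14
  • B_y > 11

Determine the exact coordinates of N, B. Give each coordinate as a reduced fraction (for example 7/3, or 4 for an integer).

1. B_x = 18  [B = 2·M−A = 2·(16, 27/2)−(14, 11)]
2. B_y = 16  [B = 2·M−A = 2·(16, 27/2)−(14, 11)]
   so B = (18, 16)
3. N_x = 13  [2·N = B+C = (18, 16)+(8, 19)]
4. N_y = 35/2  [2·N = B+C = (18, 16)+(8, 19)]
   so N = (13, 35/2)

N = (13, 35/2)
B = (18, 16)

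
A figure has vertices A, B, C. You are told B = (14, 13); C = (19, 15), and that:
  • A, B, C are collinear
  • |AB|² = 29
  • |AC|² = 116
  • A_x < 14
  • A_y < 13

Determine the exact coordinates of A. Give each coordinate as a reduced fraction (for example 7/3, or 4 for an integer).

A = (9, 11)

1. A_x = 9  [[A, B, C are collinear ⇒ -2x+5y-37=0] ∩ [|A−(14, 13)|²=29]]
2. A_y = 11  [[A, B, C are collinear ⇒ -2x+5y-37=0] ∩ [|A−(14, 13)|²=29]]
   so A = (9, 11)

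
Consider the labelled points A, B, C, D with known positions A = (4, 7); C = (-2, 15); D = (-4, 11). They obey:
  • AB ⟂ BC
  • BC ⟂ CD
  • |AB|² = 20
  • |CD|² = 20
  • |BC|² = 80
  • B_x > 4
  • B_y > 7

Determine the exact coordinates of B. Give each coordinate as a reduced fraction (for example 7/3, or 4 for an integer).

B = (6, 11)

1. B_x = 6  [[BC ⟂ CD ⇒ 2x+4y-56=0] ∩ [|B−(4, 7)|²=20]]
2. B_y = 11  [[BC ⟂ CD ⇒ 2x+4y-56=0] ∩ [|B−(4, 7)|²=20]]
   so B = (6, 11)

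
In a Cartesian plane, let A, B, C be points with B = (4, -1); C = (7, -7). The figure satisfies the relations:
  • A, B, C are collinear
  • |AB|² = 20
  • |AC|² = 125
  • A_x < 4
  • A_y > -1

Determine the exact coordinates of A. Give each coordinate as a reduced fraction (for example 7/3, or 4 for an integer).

1. A_x = 2  [[A, B, C are collinear ⇒ 6x+3y-21=0] ∩ [|A−(4, -1)|²=20]]
2. A_y = 3  [[A, B, C are collinear ⇒ 6x+3y-21=0] ∩ [|A−(4, -1)|²=20]]
   so A = (2, 3)

A = (2, 3)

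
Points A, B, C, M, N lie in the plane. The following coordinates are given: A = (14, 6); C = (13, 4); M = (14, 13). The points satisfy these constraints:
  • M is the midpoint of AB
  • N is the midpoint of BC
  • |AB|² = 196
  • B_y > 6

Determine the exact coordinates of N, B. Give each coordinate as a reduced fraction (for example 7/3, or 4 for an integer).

N = (27/2, 12)
B = (14, 20)

1. B_x = 14  [B = 2·M−A = 2·(14, 13)−(14, 6)]
2. B_y = 20  [B = 2·M−A = 2·(14, 13)−(14, 6)]
   so B = (14, 20)
3. N_x = 27/2  [2·N = B+C = (14, 20)+(13, 4)]
4. N_y = 12  [2·N = B+C = (14, 20)+(13, 4)]
   so N = (27/2, 12)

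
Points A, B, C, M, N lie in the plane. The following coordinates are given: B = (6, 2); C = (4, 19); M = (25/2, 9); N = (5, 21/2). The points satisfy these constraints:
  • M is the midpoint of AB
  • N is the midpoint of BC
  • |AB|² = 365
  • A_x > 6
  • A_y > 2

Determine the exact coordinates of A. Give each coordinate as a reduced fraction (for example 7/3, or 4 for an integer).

A = (19, 16)

1. A_x = 19  [A = 2·M−B = 2·(25/2, 9)−(6, 2)]
2. A_y = 16  [A = 2·M−B = 2·(25/2, 9)−(6, 2)]
   so A = (19, 16)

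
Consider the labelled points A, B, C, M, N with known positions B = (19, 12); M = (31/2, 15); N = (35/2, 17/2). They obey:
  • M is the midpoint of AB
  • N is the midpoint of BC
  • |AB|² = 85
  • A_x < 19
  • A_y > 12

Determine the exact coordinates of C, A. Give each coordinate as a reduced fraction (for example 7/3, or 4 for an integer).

1. A_x = 12  [A = 2·M−B = 2·(31/2, 15)−(19, 12)]
2. A_y = 18  [A = 2·M−B = 2·(31/2, 15)−(19, 12)]
   so A = (12, 18)
3. C_x = 16  [C = 2·N−B = 2·(35/2, 17/2)−(19, 12)]
4. C_y = 5  [C = 2·N−B = 2·(35/2, 17/2)−(19, 12)]
   so C = (16, 5)

C = (16, 5)
A = (12, 18)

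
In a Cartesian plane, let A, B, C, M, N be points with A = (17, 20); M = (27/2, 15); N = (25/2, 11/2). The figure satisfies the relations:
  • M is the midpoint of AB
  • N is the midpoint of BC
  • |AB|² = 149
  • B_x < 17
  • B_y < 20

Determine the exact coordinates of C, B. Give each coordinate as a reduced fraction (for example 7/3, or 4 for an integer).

1. B_x = 10  [B = 2·M−A = 2·(27/2, 15)−(17, 20)]
2. B_y = 10  [B = 2·M−A = 2·(27/2, 15)−(17, 20)]
   so B = (10, 10)
3. C_x = 15  [C = 2·N−B = 2·(25/2, 11/2)−(10, 10)]
4. C_y = 1  [C = 2·N−B = 2·(25/2, 11/2)−(10, 10)]
   so C = (15, 1)

C = (15, 1)
B = (10, 10)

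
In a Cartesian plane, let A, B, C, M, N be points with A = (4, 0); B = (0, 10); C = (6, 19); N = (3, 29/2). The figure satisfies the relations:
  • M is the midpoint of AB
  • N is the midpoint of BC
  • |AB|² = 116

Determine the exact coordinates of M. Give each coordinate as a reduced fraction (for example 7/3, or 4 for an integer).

M = (2, 5)

1. M_x = 2  [2·M = A+B = (4, 0)+(0, 10)]
2. M_y = 5  [2·M = A+B = (4, 0)+(0, 10)]
   so M = (2, 5)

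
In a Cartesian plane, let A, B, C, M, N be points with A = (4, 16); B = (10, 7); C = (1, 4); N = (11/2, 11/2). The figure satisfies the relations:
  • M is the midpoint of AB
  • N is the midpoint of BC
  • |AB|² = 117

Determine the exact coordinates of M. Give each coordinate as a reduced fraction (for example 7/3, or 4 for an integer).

1. M_x = 7  [2·M = A+B = (4, 16)+(10, 7)]
2. M_y = 23/2  [2·M = A+B = (4, 16)+(10, 7)]
   so M = (7, 23/2)

M = (7, 23/2)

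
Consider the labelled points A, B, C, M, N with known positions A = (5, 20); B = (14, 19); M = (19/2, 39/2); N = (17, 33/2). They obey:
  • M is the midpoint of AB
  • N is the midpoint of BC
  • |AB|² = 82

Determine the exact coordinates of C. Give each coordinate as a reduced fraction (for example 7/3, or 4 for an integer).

1. C_x = 20  [C = 2·N−B = 2·(17, 33/2)−(14, 19)]
2. C_y = 14  [C = 2·N−B = 2·(17, 33/2)−(14, 19)]
   so C = (20, 14)

C = (20, 14)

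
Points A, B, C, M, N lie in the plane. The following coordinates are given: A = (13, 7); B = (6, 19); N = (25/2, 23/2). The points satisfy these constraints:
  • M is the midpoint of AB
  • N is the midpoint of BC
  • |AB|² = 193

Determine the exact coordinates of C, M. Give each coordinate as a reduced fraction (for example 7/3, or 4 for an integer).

C = (19, 4)
M = (19/2, 13)

1. M_x = 19/2  [2·M = A+B = (13, 7)+(6, 19)]
2. M_y = 13  [2·M = A+B = (13, 7)+(6, 19)]
   so M = (19/2, 13)
3. C_x = 19  [C = 2·N−B = 2·(25/2, 23/2)−(6, 19)]
4. C_y = 4  [C = 2·N−B = 2·(25/2, 23/2)−(6, 19)]
   so C = (19, 4)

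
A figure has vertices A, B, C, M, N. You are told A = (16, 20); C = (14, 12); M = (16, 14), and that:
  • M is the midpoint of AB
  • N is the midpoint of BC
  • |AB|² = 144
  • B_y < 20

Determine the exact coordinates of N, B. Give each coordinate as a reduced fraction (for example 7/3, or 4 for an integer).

1. B_x = 16  [B = 2·M−A = 2·(16, 14)−(16, 20)]
2. B_y = 8  [B = 2·M−A = 2·(16, 14)−(16, 20)]
   so B = (16, 8)
3. N_x = 15  [2·N = B+C = (16, 8)+(14, 12)]
4. N_y = 10  [2·N = B+C = (16, 8)+(14, 12)]
   so N = (15, 10)

N = (15, 10)
B = (16, 8)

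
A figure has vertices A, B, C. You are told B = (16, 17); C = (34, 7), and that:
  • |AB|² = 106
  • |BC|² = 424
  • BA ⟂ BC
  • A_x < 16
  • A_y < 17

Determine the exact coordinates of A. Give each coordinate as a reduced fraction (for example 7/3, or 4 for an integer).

1. A_x = 11  [[BA ⟂ BC ⇒ 18x-10y-118=0] ∩ [|A−(16, 17)|²=106]]
2. A_y = 8  [[BA ⟂ BC ⇒ 18x-10y-118=0] ∩ [|A−(16, 17)|²=106]]
   so A = (11, 8)

A = (11, 8)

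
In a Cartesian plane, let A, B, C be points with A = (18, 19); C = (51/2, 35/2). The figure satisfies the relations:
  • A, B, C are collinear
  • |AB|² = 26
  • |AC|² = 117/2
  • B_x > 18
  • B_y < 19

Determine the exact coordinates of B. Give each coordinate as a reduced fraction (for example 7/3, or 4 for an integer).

B = (23, 18)

1. B_x = 23  [[A, B, C are collinear ⇒ -3/2x-15/2y+339/2=0] ∩ [|B−(18, 19)|²=26]]
2. B_y = 18  [[A, B, C are collinear ⇒ -3/2x-15/2y+339/2=0] ∩ [|B−(18, 19)|²=26]]
   so B = (23, 18)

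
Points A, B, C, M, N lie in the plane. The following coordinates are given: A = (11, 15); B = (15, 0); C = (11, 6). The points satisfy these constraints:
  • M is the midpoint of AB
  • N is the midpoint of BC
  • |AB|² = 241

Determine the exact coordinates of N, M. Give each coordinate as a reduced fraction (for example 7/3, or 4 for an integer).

1. M_x = 13  [2·M = A+B = (11, 15)+(15, 0)]
2. M_y = 15/2  [2·M = A+B = (11, 15)+(15, 0)]
   so M = (13, 15/2)
3. N_x = 13  [2·N = B+C = (15, 0)+(11, 6)]
4. N_y = 3  [2·N = B+C = (15, 0)+(11, 6)]
   so N = (13, 3)

N = (13, 3)
M = (13, 15/2)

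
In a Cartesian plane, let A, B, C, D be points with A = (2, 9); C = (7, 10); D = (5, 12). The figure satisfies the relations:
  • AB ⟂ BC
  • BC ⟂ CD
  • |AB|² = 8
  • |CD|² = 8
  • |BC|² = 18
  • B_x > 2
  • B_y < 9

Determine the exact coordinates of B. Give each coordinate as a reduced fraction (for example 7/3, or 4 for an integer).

B = (4, 7)

1. B_x = 4  [[BC ⟂ CD ⇒ 2x-2y+6=0] ∩ [|B−(2, 9)|²=8]]
2. B_y = 7  [[BC ⟂ CD ⇒ 2x-2y+6=0] ∩ [|B−(2, 9)|²=8]]
   so B = (4, 7)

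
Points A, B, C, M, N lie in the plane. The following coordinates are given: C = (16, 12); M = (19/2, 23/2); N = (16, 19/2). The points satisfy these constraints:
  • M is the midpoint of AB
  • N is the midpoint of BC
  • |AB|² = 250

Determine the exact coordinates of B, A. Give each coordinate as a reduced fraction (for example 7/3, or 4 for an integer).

B = (16, 7)
A = (3, 16)

1. B_x = 16  [B = 2·N−C = 2·(16, 19/2)−(16, 12)]
2. B_y = 7  [B = 2·N−C = 2·(16, 19/2)−(16, 12)]
   so B = (16, 7)
3. A_x = 3  [A = 2·M−B = 2·(19/2, 23/2)−(16, 7)]
4. A_y = 16  [A = 2·M−B = 2·(19/2, 23/2)−(16, 7)]
   so A = (3, 16)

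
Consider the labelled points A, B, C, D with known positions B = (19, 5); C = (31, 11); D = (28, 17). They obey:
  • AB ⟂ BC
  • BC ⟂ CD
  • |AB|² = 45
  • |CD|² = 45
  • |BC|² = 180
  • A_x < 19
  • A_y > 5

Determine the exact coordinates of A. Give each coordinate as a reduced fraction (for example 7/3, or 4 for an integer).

1. A_x = 16  [[AB ⟂ BC ⇒ -12x-6y+258=0] ∩ [|A−(19, 5)|²=45]]
2. A_y = 11  [[AB ⟂ BC ⇒ -12x-6y+258=0] ∩ [|A−(19, 5)|²=45]]
   so A = (16, 11)

A = (16, 11)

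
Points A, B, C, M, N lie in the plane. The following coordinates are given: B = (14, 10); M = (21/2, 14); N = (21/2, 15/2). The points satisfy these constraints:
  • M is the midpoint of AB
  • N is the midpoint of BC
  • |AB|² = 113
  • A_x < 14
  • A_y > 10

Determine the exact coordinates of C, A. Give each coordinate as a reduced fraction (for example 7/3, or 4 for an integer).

1. A_x = 7  [A = 2·M−B = 2·(21/2, 14)−(14, 10)]
2. A_y = 18  [A = 2·M−B = 2·(21/2, 14)−(14, 10)]
   so A = (7, 18)
3. C_x = 7  [C = 2·N−B = 2·(21/2, 15/2)−(14, 10)]
4. C_y = 5  [C = 2·N−B = 2·(21/2, 15/2)−(14, 10)]
   so C = (7, 5)

C = (7, 5)
A = (7, 18)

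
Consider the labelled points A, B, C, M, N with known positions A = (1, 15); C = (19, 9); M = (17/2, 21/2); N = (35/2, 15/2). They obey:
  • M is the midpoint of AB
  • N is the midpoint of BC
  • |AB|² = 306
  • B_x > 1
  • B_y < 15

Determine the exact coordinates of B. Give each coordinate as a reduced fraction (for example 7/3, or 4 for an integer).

1. B_x = 16  [B = 2·M−A = 2·(17/2, 21/2)−(1, 15)]
2. B_y = 6  [B = 2·M−A = 2·(17/2, 21/2)−(1, 15)]
   so B = (16, 6)

B = (16, 6)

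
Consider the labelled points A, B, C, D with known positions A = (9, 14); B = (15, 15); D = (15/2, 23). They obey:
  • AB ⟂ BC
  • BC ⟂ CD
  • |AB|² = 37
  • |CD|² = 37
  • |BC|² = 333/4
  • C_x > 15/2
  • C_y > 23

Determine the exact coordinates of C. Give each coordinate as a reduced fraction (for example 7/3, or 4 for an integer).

C = (27/2, 24)

1. C_x = 27/2  [[AB ⟂ BC ⇒ 6x+1y-105=0] ∩ [|C−(15/2, 23)|²=37]]
2. C_y = 24  [[AB ⟂ BC ⇒ 6x+1y-105=0] ∩ [|C−(15/2, 23)|²=37]]
   so C = (27/2, 24)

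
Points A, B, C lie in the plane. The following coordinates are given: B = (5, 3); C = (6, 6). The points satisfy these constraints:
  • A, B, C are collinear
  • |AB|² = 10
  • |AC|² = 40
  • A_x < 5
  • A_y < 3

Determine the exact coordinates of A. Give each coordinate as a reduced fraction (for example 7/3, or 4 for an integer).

1. A_x = 4  [[A, B, C are collinear ⇒ -3x+1y+12=0] ∩ [|A−(5, 3)|²=10]]
2. A_y = 0  [[A, B, C are collinear ⇒ -3x+1y+12=0] ∩ [|A−(5, 3)|²=10]]
   so A = (4, 0)

A = (4, 0)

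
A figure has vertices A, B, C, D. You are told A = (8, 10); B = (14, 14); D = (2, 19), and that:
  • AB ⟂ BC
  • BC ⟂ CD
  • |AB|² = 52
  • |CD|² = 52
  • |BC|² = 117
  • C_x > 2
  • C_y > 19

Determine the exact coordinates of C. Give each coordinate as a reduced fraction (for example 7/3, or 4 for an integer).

C = (8, 23)

1. C_x = 8  [[AB ⟂ BC ⇒ 6x+4y-140=0] ∩ [|C−(2, 19)|²=52]]
2. C_y = 23  [[AB ⟂ BC ⇒ 6x+4y-140=0] ∩ [|C−(2, 19)|²=52]]
   so C = (8, 23)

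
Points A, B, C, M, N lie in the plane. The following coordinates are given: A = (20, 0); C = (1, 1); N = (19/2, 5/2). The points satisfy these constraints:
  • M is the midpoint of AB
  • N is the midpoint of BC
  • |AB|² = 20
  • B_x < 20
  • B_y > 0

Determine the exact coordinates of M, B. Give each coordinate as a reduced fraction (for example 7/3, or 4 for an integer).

1. B_x = 18  [B = 2·N−C = 2·(19/2, 5/2)−(1, 1)]
2. B_y = 4  [B = 2·N−C = 2·(19/2, 5/2)−(1, 1)]
   so B = (18, 4)
3. M_x = 19  [2·M = A+B = (20, 0)+(18, 4)]
4. M_y = 2  [2·M = A+B = (20, 0)+(18, 4)]
   so M = (19, 2)

M = (19, 2)
B = (18, 4)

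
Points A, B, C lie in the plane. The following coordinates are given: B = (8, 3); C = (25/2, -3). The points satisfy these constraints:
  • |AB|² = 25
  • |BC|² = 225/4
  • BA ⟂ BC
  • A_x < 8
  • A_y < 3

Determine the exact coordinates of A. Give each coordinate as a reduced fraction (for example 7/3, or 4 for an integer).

A = (4, 0)

1. A_x = 4  [[BA ⟂ BC ⇒ 9/2x-6y-18=0] ∩ [|A−(8, 3)|²=25]]
2. A_y = 0  [[BA ⟂ BC ⇒ 9/2x-6y-18=0] ∩ [|A−(8, 3)|²=25]]
   so A = (4, 0)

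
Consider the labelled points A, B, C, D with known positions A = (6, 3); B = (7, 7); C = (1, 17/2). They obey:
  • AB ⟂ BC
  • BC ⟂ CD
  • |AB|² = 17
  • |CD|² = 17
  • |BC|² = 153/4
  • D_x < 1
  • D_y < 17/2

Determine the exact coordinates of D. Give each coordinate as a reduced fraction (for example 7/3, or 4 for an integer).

1. D_x = 0  [[BC ⟂ CD ⇒ -6x+3/2y-27/4=0] ∩ [|D−(1, 17/2)|²=17]]
2. D_y = 9/2  [[BC ⟂ CD ⇒ -6x+3/2y-27/4=0] ∩ [|D−(1, 17/2)|²=17]]
   so D = (0, 9/2)

D = (0, 9/2)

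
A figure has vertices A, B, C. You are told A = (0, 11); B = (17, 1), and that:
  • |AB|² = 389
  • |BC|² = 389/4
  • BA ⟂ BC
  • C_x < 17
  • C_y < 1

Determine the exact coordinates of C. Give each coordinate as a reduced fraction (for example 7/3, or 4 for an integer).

1. C_x = 12  [[BA ⟂ BC ⇒ -17x+10y+279=0] ∩ [|C−(17, 1)|²=389/4]]
2. C_y = -15/2  [[BA ⟂ BC ⇒ -17x+10y+279=0] ∩ [|C−(17, 1)|²=389/4]]
   so C = (12, -15/2)

C = (12, -15/2)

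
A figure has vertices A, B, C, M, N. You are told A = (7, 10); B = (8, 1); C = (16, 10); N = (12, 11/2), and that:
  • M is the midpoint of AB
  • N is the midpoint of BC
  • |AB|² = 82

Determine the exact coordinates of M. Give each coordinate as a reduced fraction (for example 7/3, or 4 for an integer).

1. M_x = 15/2  [2·M = A+B = (7, 10)+(8, 1)]
2. M_y = 11/2  [2·M = A+B = (7, 10)+(8, 1)]
   so M = (15/2, 11/2)

M = (15/2, 11/2)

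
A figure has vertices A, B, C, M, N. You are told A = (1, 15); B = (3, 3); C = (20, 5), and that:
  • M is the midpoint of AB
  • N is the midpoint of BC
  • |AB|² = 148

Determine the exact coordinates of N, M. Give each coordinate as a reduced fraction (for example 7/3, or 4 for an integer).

N = (23/2, 4)
M = (2, 9)

1. M_x = 2  [2·M = A+B = (1, 15)+(3, 3)]
2. M_y = 9  [2·M = A+B = (1, 15)+(3, 3)]
   so M = (2, 9)
3. N_x = 23/2  [2·N = B+C = (3, 3)+(20, 5)]
4. N_y = 4  [2·N = B+C = (3, 3)+(20, 5)]
   so N = (23/2, 4)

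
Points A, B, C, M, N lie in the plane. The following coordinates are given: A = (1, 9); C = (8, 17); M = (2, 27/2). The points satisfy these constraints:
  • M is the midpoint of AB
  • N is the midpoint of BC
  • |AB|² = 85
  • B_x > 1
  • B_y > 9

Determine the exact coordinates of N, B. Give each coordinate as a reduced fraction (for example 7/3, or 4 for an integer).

N = (11/2, 35/2)
B = (3, 18)

1. B_x = 3  [B = 2·M−A = 2·(2, 27/2)−(1, 9)]
2. B_y = 18  [B = 2·M−A = 2·(2, 27/2)−(1, 9)]
   so B = (3, 18)
3. N_x = 11/2  [2·N = B+C = (3, 18)+(8, 17)]
4. N_y = 35/2  [2·N = B+C = (3, 18)+(8, 17)]
   so N = (11/2, 35/2)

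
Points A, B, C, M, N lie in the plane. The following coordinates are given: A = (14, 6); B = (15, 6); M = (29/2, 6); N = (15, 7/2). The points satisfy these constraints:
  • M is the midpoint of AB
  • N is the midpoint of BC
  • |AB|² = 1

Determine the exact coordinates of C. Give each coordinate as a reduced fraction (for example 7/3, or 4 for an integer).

C = (15, 1)

1. C_x = 15  [C = 2·N−B = 2·(15, 7/2)−(15, 6)]
2. C_y = 1  [C = 2·N−B = 2·(15, 7/2)−(15, 6)]
   so C = (15, 1)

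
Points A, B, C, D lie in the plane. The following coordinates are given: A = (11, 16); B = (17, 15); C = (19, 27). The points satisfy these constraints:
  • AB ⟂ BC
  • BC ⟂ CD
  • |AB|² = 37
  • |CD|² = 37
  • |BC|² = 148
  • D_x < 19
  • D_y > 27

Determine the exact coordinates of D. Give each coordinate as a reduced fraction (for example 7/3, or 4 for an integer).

1. D_x = 13  [[BC ⟂ CD ⇒ 2x+12y-362=0] ∩ [|D−(19, 27)|²=37]]
2. D_y = 28  [[BC ⟂ CD ⇒ 2x+12y-362=0] ∩ [|D−(19, 27)|²=37]]
   so D = (13, 28)

D = (13, 28)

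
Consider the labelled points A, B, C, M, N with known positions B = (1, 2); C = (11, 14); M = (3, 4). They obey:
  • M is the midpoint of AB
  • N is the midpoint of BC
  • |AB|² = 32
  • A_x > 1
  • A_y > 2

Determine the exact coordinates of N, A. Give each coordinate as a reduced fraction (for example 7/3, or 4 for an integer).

1. A_x = 5  [A = 2·M−B = 2·(3, 4)−(1, 2)]
2. A_y = 6  [A = 2·M−B = 2·(3, 4)−(1, 2)]
   so A = (5, 6)
3. N_x = 6  [2·N = B+C = (1, 2)+(11, 14)]
4. N_y = 8  [2·N = B+C = (1, 2)+(11, 14)]
   so N = (6, 8)

N = (6, 8)
A = (5, 6)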